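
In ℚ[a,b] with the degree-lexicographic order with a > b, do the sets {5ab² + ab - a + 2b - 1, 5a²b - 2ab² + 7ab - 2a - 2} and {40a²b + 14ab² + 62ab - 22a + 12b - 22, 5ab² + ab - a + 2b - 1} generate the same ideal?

Yes, the ideals are equal.

For a fixed monomial order, each ideal has a unique reduced Gröbner basis; comparing bases decides equality.
Buchberger on the first generating set:
f_1 = 5ab² + ab - a + 2b - 1, LT = ab².
f_2 = 5a²b - 2ab² + 7ab - 2a - 2, LT = a²b.

S(f_1,f_2): lcm = a²b². S = ⅖ab³ + ⅕a²b - 7/5ab² - ⅕a² + ⅘ab - ⅕a + ⅖b.
  leading term ab³: subtract (2/25b)·f_1 from ⅖ab³ + ⅕a²b - 7/5ab² - ⅕a² + ⅘ab - ⅕a + ⅖b → ⅕a²b - 37/25ab² - ⅕a² + 22/25ab - 4/25b² - ⅕a + 12/25b
  leading term a²b: subtract (1/25)·f_2 from ⅕a²b - 37/25ab² - ⅕a² + 22/25ab - 4/25b² - ⅕a + 12/25b → -7/5ab² - ⅕a² + ⅗ab - 4/25b² - 3/25a + 12/25b + 2/25
  leading term ab²: subtract (-7/25)·f_1 from -7/5ab² - ⅕a² + ⅗ab - 4/25b² - 3/25a + 12/25b + 2/25 → -⅕a² + 22/25ab - 4/25b² - ⅖a + 26/25b - ⅕
  leading term a²: no divisor's leading term divides it; move -⅕a² to the remainder.
  leading term ab: no divisor's leading term divides it; move 22/25ab to the remainder.
  leading term b²: no divisor's leading term divides it; move -4/25b² to the remainder.
  leading term a: no divisor's leading term divides it; move -⅖a to the remainder.
  leading term b: no divisor's leading term divides it; move 26/25b to the remainder.
  leading term 1: no divisor's leading term divides it; move -⅕ to the remainder.
  remainder -⅕a² + 22/25ab - 4/25b² - ⅖a + 26/25b - ⅕ ≠ 0; add g_3 = -⅕a² + 22/25ab - 4/25b² - ⅖a + 26/25b - ⅕ to the basis.

S(f_1,g_3): lcm = a²b². S = 22/5ab³ - ⅘b⁴ + ⅕a²b - 2ab² + 26/5b³ - ⅕a² + ⅖ab - b² - ⅕a.
  leading term ab³: subtract (22/25b)·f_1 from 22/5ab³ - ⅘b⁴ + ⅕a²b - 2ab² + 26/5b³ - ⅕a² + ⅖ab - b² - ⅕a → -⅘b⁴ + ⅕a²b - 72/25ab² + 26/5b³ - ⅕a² + 32/25ab - 69/25b² - ⅕a + 22/25b
  leading term b⁴: no divisor's leading term divides it; move -⅘b⁴ to the remainder.
  leading term a²b: subtract (1/25)·f_2 from ⅕a²b - 72/25ab² + 26/5b³ - ⅕a² + 32/25ab - 69/25b² - ⅕a + 22/25b → -14/5ab² + 26/5b³ - ⅕a² + ab - 69/25b² - 3/25a + 22/25b + 2/25
  leading term ab²: subtract (-14/25)·f_1 from -14/5ab² + 26/5b³ - ⅕a² + ab - 69/25b² - 3/25a + 22/25b + 2/25 → 26/5b³ - ⅕a² + 39/25ab - 69/25b² - 17/25a + 2b - 12/25
  leading term b³: no divisor's leading term divides it; move 26/5b³ to the remainder.
  leading term a²: subtract (1)·g_3 from -⅕a² + 39/25ab - 69/25b² - 17/25a + 2b - 12/25 → 17/25ab - 13/5b² - 7/25a + 24/25b - 7/25
  leading term ab: no divisor's leading term divides it; move 17/25ab to the remainder.
  leading term b²: no divisor's leading term divides it; move -13/5b² to the remainder.
  leading term a: no divisor's leading term divides it; move -7/25a to the remainder.
  leading term b: no divisor's leading term divides it; move 24/25b to the remainder.
  leading term 1: no divisor's leading term divides it; move -7/25 to the remainder.
  remainder -⅘b⁴ + 26/5b³ + 17/25ab - 13/5b² - 7/25a + 24/25b - 7/25 ≠ 0; add g_4 = -⅘b⁴ + 26/5b³ + 17/25ab - 13/5b² - 7/25a + 24/25b - 7/25 to the basis.

S(f_2,g_3): lcm = a²b. S = 4ab² - ⅘b³ - ⅗ab + 26/5b² - ⅖a - b - ⅖.
  leading term ab²: subtract (⅘)·f_1 from 4ab² - ⅘b³ - ⅗ab + 26/5b² - ⅖a - b - ⅖ → -⅘b³ - 7/5ab + 26/5b² + ⅖a - 13/5b + ⅖
  leading term b³: no divisor's leading term divides it; move -⅘b³ to the remainder.
  leading term ab: no divisor's leading term divides it; move -7/5ab to the remainder.
  leading term b²: no divisor's leading term divides it; move 26/5b² to the remainder.
  leading term a: no divisor's leading term divides it; move ⅖a to the remainder.
  leading term b: no divisor's leading term divides it; move -13/5b to the remainder.
  leading term 1: no divisor's leading term divides it; move ⅖ to the remainder.
  remainder -⅘b³ - 7/5ab + 26/5b² + ⅖a - 13/5b + ⅖ ≠ 0; add g_5 = -⅘b³ - 7/5ab + 26/5b² + ⅖a - 13/5b + ⅖ to the basis.

The other S-polynomials (S(f_1,g_4), S(f_2,g_4), S(g_3,g_4), S(f_1,g_5), S(f_2,g_5), S(g_3,g_5), S(g_4,g_5)) all reduce to 0 modulo the current basis, so we have a Gröbner basis.
Inter-reduce: drop elements whose leading term is divisible by another's, tail-reduce, and make monic.
Reduced Gröbner basis: {ab² + ⅕ab - ⅕a + ⅖b - ⅕, b³ + 7/4ab - 13/2b² - ½a + 13/4b - ½, a² - 22/5ab + ⅘b² + 2a - 26/5b + 1}.

Buchberger on the second generating set:
h_1 = 40a²b + 14ab² + 62ab - 22a + 12b - 22, LT = a²b.
h_2 = 5ab² + ab - a + 2b - 1, LT = ab².

S(h_1,h_2): lcm = a²b². S = 7/20ab³ - ⅕a²b + 31/20ab² + ⅕a² - 19/20ab + 3/10b² + ⅕a - 11/20b.
  leading term ab³: subtract (7/100b)·h_2 from 7/20ab³ - ⅕a²b + 31/20ab² + ⅕a² - 19/20ab + 3/10b² + ⅕a - 11/20b → -⅕a²b + 37/25ab² + ⅕a² - 22/25ab + 4/25b² + ⅕a - 12/25b
  leading term a²b: subtract (-1/200)·h_1 from -⅕a²b + 37/25ab² + ⅕a² - 22/25ab + 4/25b² + ⅕a - 12/25b → 31/20ab² + ⅕a² - 57/100ab + 4/25b² + 9/100a - 21/50b - 11/100
  leading term ab²: subtract (31/100)·h_2 from 31/20ab² + ⅕a² - 57/100ab + 4/25b² + 9/100a - 21/50b - 11/100 → ⅕a² - 22/25ab + 4/25b² + ⅖a - 26/25b + ⅕
  leading term a²: no divisor's leading term divides it; move ⅕a² to the remainder.
  leading term ab: no divisor's leading term divides it; move -22/25ab to the remainder.
  leading term b²: no divisor's leading term divides it; move 4/25b² to the remainder.
  leading term a: no divisor's leading term divides it; move ⅖a to the remainder.
  leading term b: no divisor's leading term divides it; move -26/25b to the remainder.
  leading term 1: no divisor's leading term divides it; move ⅕ to the remainder.
  remainder ⅕a² - 22/25ab + 4/25b² + ⅖a - 26/25b + ⅕ ≠ 0; add k_3 = ⅕a² - 22/25ab + 4/25b² + ⅖a - 26/25b + ⅕ to the basis.

S(h_1,k_3): lcm = a²b. S = 19/4ab² - ⅘b³ - 9/20ab + 26/5b² - 11/20a - 7/10b - 11/20.
  leading term ab²: subtract (19/20)·h_2 from 19/4ab² - ⅘b³ - 9/20ab + 26/5b² - 11/20a - 7/10b - 11/20 → -⅘b³ - 7/5ab + 26/5b² + ⅖a - 13/5b + ⅖
  leading term b³: no divisor's leading term divides it; move -⅘b³ to the remainder.
  leading term ab: no divisor's leading term divides it; move -7/5ab to the remainder.
  leading term b²: no divisor's leading term divides it; move 26/5b² to the remainder.
  leading term a: no divisor's leading term divides it; move ⅖a to the remainder.
  leading term b: no divisor's leading term divides it; move -13/5b to the remainder.
  leading term 1: no divisor's leading term divides it; move ⅖ to the remainder.
  remainder -⅘b³ - 7/5ab + 26/5b² + ⅖a - 13/5b + ⅖ ≠ 0; add k_4 = -⅘b³ - 7/5ab + 26/5b² + ⅖a - 13/5b + ⅖ to the basis.

The other S-polynomials (S(h_2,k_3), S(h_1,k_4), S(h_2,k_4), S(k_3,k_4)) all reduce to 0 modulo the current basis, so we have a Gröbner basis.
Inter-reduce: drop elements whose leading term is divisible by another's, tail-reduce, and make monic.
Reduced Gröbner basis: {ab² + ⅕ab - ⅕a + ⅖b - ⅕, b³ + 7/4ab - 13/2b² - ½a + 13/4b - ½, a² - 22/5ab + ⅘b² + 2a - 26/5b + 1}.

These coincide, so the ideals are equal.
The same test decides containment: I ⊆ J iff every generator of I reduces to 0 modulo a Gröbner basis of J.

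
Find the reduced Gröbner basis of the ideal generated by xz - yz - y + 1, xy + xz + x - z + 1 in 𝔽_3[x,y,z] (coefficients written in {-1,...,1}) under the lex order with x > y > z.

G = {xy + x + yz + y - z, xz - yz - y + 1, y²z + y² + yz² - yz - z² - 1}

f_1 = xz - yz - y + 1, LT = xz.
f_2 = xy + xz + x - z + 1, LT = xy.

S(f_1,f_2): lcm = xyz. S = -xz² - xz - y²z - y² + y + z² - z.
  leading term xz²: subtract (-z)·f_1 from -xz² - xz - y²z - y² + y + z² - z → -xz - y²z - y² - yz² - yz + y + z²
  leading term xz: subtract (-1)·f_1 from -xz - y²z - y² - yz² - yz + y + z² → -y²z - y² - yz² + yz + z² + 1
  leading term y²z: no divisor's leading term divides it; move -y²z to the remainder.
  leading term y²: no divisor's leading term divides it; move -y² to the remainder.
  leading term yz²: no divisor's leading term divides it; move -yz² to the remainder.
  leading term yz: no divisor's leading term divides it; move yz to the remainder.
  leading term z²: no divisor's leading term divides it; move z² to the remainder.
  leading term 1: no divisor's leading term divides it; move 1 to the remainder.
  remainder -y²z - y² - yz² + yz + z² + 1 ≠ 0; add g_3 = -y²z - y² - yz² + yz + z² + 1 to the basis.

The other S-polynomials (S(f_1,g_3), S(f_2,g_3)) all reduce to 0 modulo the current basis, so we have a Gröbner basis.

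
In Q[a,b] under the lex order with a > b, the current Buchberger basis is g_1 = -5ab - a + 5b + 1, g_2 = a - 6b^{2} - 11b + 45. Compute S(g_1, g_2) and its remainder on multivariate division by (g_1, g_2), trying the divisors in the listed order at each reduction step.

S(g_1, g_2) = \tfrac{1}{5}a + 6b^{3} + 11b^{2} - 46b - \tfrac{1}{5}; remainder on division = 6b^{3} + \tfrac{61}{5}b^{2} - \tfrac{219}{5}b - \tfrac{46}{5}.

lcm(LM(g_1), LM(g_2)) = ab.
S = (lcm/LT(g_1))·g_1 − (lcm/LT(g_2))·g_2 = \tfrac{1}{5}a + 6b^{3} + 11b^{2} - 46b - \tfrac{1}{5}.
Reduce S modulo (g_1, g_2) in that order:
  leading term a: subtract (\tfrac{1}{5})·g_2 from \tfrac{1}{5}a + 6b^{3} + 11b^{2} - 46b - \tfrac{1}{5} → 6b^{3} + \tfrac{61}{5}b^{2} - \tfrac{219}{5}b - \tfrac{46}{5}
  leading term b^{3}: no divisor's leading term divides it; move 6b^{3} to the remainder.
  leading term b^{2}: no divisor's leading term divides it; move \tfrac{61}{5}b^{2} to the remainder.
  leading term b: no divisor's leading term divides it; move -\tfrac{219}{5}b to the remainder.
  leading term 1: no divisor's leading term divides it; move -\tfrac{46}{5} to the remainder.
The remainder 6b^{3} + \tfrac{61}{5}b^{2} - \tfrac{219}{5}b - \tfrac{46}{5} is nonzero, so it would be added as the next basis element.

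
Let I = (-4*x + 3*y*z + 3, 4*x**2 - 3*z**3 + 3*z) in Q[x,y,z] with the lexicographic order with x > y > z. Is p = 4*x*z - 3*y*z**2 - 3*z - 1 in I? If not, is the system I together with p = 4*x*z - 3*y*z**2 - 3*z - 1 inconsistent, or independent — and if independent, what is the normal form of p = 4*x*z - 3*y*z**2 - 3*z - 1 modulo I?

First compute the reduced Gröbner basis of I by Buchberger's algorithm.
f_1 = -4*x + 3*y*z + 3, LT = x.
f_2 = 4*x**2 - 3*z**3 + 3*z, LT = x**2.

S(f_1,f_2): lcm = x**2. S = -3/4*x*y*z - 3/4*x + 3/4*z**3 - 3/4*z.
  reduce S modulo (f_1, f_2):
  remainder -9/16*y**2*z**2 - 9/8*y*z + 3/4*z**3 - 3/4*z - 9/16 ≠ 0; add h_3 = -9/16*y**2*z**2 - 9/8*y*z + 3/4*z**3 - 3/4*z - 9/16 to the basis.

The other S-polynomials (S(f_1,h_3), S(f_2,h_3)) all reduce to 0 modulo the current basis, so we have a Gröbner basis.
Inter-reduce: drop elements whose leading term is divisible by another's, tail-reduce, and make monic.
Reduced Gröbner basis: {x - 3/4*y*z - 3/4, y**2*z**2 + 2*y*z - 4/3*z**3 + 4/3*z + 1}.
Label its elements g_1 = x - 3/4*y*z - 3/4, g_2 = y**2*z**2 + 2*y*z - 4/3*z**3 + 4/3*z + 1.

Reduce p = 4*x*z - 3*y*z**2 - 3*z - 1 modulo G:
  leading term x*z: subtract (4*z)·g_1 from 4*x*z - 3*y*z**2 - 3*z - 1 → -1
  leading term 1: no divisor's leading term divides it; move -1 to the remainder.
  normal form = -1.
The normal form is nonzero, so p ∉ I. Since p minus its normal form lies in I, I + (p) = I + (r) where r = -1; decide whether this ideal is the whole ring.
Here r = -1 is a nonzero constant, hence a unit: 1 ∈ I + (p), the Gröbner basis of I + (p) is {1}, and the enlarged system has no common solution — adjoining p is inconsistent.

Adjoining 4*x*z - 3*y*z**2 - 3*z - 1 makes the ideal the whole ring: the system is inconsistent.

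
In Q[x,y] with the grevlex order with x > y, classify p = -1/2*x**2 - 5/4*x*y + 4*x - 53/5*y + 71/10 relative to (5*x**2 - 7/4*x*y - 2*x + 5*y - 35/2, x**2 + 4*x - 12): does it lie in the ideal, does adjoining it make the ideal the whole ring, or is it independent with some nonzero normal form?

First compute the reduced Gröbner basis of I by Buchberger's algorithm.
f_1 = 5*x**2 - 7/4*x*y - 2*x + 5*y - 35/2, LT = x**2.
f_2 = x**2 + 4*x - 12, LT = x**2.

S(f_1,f_2): lcm = x**2. S = -7/20*x*y - 22/5*x + y + 17/2.
  leading term x*y: no divisor's leading term divides it; move -7/20*x*y to the remainder.
  leading term x: no divisor's leading term divides it; move -22/5*x to the remainder.
  leading term y: no divisor's leading term divides it; move y to the remainder.
  leading term 1: no divisor's leading term divides it; move 17/2 to the remainder.
  remainder -7/20*x*y - 22/5*x + y + 17/2 ≠ 0; add h_3 = -7/20*x*y - 22/5*x + y + 17/2 to the basis.

S(f_1,h_3): lcm = x**2*y. S = -7/20*x*y**2 - 88/7*x**2 + 86/35*x*y + y**2 + 170/7*x - 7/2*y.
  leading term x*y**2: subtract (y)·h_3 from -7/20*x*y**2 - 88/7*x**2 + 86/35*x*y + y**2 + 170/7*x - 7/2*y → -88/7*x**2 + 48/7*x*y + 170/7*x - 12*y
  leading term x**2: subtract (-88/35)·f_1 from -88/7*x**2 + 48/7*x*y + 170/7*x - 12*y → 86/35*x*y + 674/35*x + 4/7*y - 44
  leading term x*y: subtract (-344/49)·h_3 from 86/35*x*y + 674/35*x + 4/7*y - 44 → -570/49*x + 372/49*y + 768/49
  leading term x: no divisor's leading term divides it; move -570/49*x to the remainder.
  leading term y: no divisor's leading term divides it; move 372/49*y to the remainder.
  leading term 1: no divisor's leading term divides it; move 768/49 to the remainder.
  remainder -570/49*x + 372/49*y + 768/49 ≠ 0; add h_4 = -570/49*x + 372/49*y + 768/49 to the basis.

S(h_3,h_4): lcm = x*y. S = 62/95*y**2 + 88/7*x - 1004/665*y - 170/7.
  leading term y**2: no divisor's leading term divides it; move 62/95*y**2 to the remainder.
  leading term x: subtract (-308/285)·h_4 from 88/7*x - 1004/665*y - 170/7 → 636/95*y - 698/95
  leading term y: no divisor's leading term divides it; move 636/95*y to the remainder.
  leading term 1: no divisor's leading term divides it; move -698/95 to the remainder.
  remainder 62/95*y**2 + 636/95*y - 698/95 ≠ 0; add h_5 = 62/95*y**2 + 636/95*y - 698/95 to the basis.

The other S-polynomials (S(f_2,h_3), S(f_1,h_4), S(f_2,h_4), S(f_1,h_5), S(f_2,h_5), S(h_3,h_5), S(h_4,h_5)) all reduce to 0 modulo the current basis, so we have a Gröbner basis.
Inter-reduce: drop elements whose leading term is divisible by another's, tail-reduce, and make monic.
Reduced Gröbner basis: {y**2 + 318/31*y - 349/31, x - 62/95*y - 128/95}.
Label its elements g_1 = y**2 + 318/31*y - 349/31, g_2 = x - 62/95*y - 128/95.

Reduce p = -1/2*x**2 - 5/4*x*y + 4*x - 53/5*y + 71/10 modulo G:
  leading term x**2: subtract (-1/2*x)·g_2 from -1/2*x**2 - 5/4*x*y + 4*x - 53/5*y + 71/10 → -599/380*x*y + 316/95*x - 53/5*y + 71/10
  leading term x*y: subtract (-599/380*y)·g_2 from -599/380*x*y + 316/95*x - 53/5*y + 71/10 → -18569/18050*y**2 + 316/95*x - 114833/9025*y + 71/10
  leading term y**2: subtract (-18569/18050)·g_1 from -18569/18050*y**2 + 316/95*x - 114833/9025*y + 71/10 → 316/95*x - 19592/9025*y - 40448/9025
  leading term x: subtract (316/95)·g_2 from 316/95*x - 19592/9025*y - 40448/9025 → 0
  normal form = 0.
Since the normal form is 0, p ∈ I.

-1/2*x**2 - 5/4*x*y + 4*x - 53/5*y + 71/10 lies in I (it reduces to 0).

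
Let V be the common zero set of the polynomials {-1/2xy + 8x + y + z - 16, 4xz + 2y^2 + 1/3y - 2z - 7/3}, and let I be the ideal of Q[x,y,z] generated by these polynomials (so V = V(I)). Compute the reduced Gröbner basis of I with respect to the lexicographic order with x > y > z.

G = {xy - 16x - 2y - 2z + 32, xz + 1/2y^2 + 1/12y - 1/2z - 7/12, y^3 - 95/6y^2 + 3yz - 23/6y + 4z^2 - 48z + 56/3}

f_1 = -1/2xy + 8x + y + z - 16, LT = xy.
f_2 = 4xz + 2y^2 + 1/3y - 2z - 7/3, LT = xz.

S(f_1,f_2): lcm = xyz. S = -16xz - 1/2y^3 - 1/12y^2 - 3/2yz + 7/12y - 2z^2 + 32z.
  leading term xz: subtract (-4)·f_2 from -16xz - 1/2y^3 - 1/12y^2 - 3/2yz + 7/12y - 2z^2 + 32z → -1/2y^3 + 95/12y^2 - 3/2yz + 23/12y - 2z^2 + 24z - 28/3
  leading term y^3: no divisor's leading term divides it; move -1/2y^3 to the remainder.
  leading term y^2: no divisor's leading term divides it; move 95/12y^2 to the remainder.
  leading term yz: no divisor's leading term divides it; move -3/2yz to the remainder.
  leading term y: no divisor's leading term divides it; move 23/12y to the remainder.
  leading term z^2: no divisor's leading term divides it; move -2z^2 to the remainder.
  leading term z: no divisor's leading term divides it; move 24z to the remainder.
  leading term 1: no divisor's leading term divides it; move -28/3 to the remainder.
  remainder -1/2y^3 + 95/12y^2 - 3/2yz + 23/12y - 2z^2 + 24z - 28/3 ≠ 0; add g_3 = -1/2y^3 + 95/12y^2 - 3/2yz + 23/12y - 2z^2 + 24z - 28/3 to the basis.

S(f_1,g_3): lcm = xy^3. S = -1/6xy^2 - 3xyz + 23/6xy - 4xz^2 + 48xz - 56/3x - 2y^3 - 2y^2z + 32y^2.
  leading term xy^2: subtract (1/3y)·f_1 from -1/6xy^2 - 3xyz + 23/6xy - 4xz^2 + 48xz - 56/3x - 2y^3 - 2y^2z + 32y^2 → -3xyz + 7/6xy - 4xz^2 + 48xz - 56/3x - 2y^3 - 2y^2z + 95/3y^2 - 1/3yz + 16/3y
  leading term xyz: subtract (6z)·f_1 from -3xyz + 7/6xy - 4xz^2 + 48xz - 56/3x - 2y^3 - 2y^2z + 95/3y^2 - 1/3yz + 16/3y → 7/6xy - 4xz^2 - 56/3x - 2y^3 - 2y^2z + 95/3y^2 - 19/3yz + 16/3y - 6z^2 + 96z
  leading term xy: subtract (-7/3)·f_1 from 7/6xy - 4xz^2 - 56/3x - 2y^3 - 2y^2z + 95/3y^2 - 19/3yz + 16/3y - 6z^2 + 96z → -4xz^2 - 2y^3 - 2y^2z + 95/3y^2 - 19/3yz + 23/3y - 6z^2 + 295/3z - 112/3
  leading term xz^2: subtract (-z)·f_2 from -4xz^2 - 2y^3 - 2y^2z + 95/3y^2 - 19/3yz + 23/3y - 6z^2 + 295/3z - 112/3 → -2y^3 + 95/3y^2 - 6yz + 23/3y - 8z^2 + 96z - 112/3
  leading term y^3: subtract (4)·g_3 from -2y^3 + 95/3y^2 - 6yz + 23/3y - 8z^2 + 96z - 112/3 → 0
  remainder 0.

S(f_2,g_3): leading monomials are coprime, so the S-polynomial reduces to 0 (Buchberger's first criterion).
Every S-polynomial of the final basis reduces to 0, so we have a Gröbner basis.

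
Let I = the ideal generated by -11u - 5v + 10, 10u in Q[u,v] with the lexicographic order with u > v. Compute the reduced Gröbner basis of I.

f_1 = -11u - 5v + 10, LT = u.
f_2 = 10u, LT = u.

S(f_1,f_2): lcm = u. S = \tfrac{5}{11}v - \tfrac{10}{11}.
  leading term v: no divisor's leading term divides it; move \tfrac{5}{11}v to the remainder.
  leading term 1: no divisor's leading term divides it; move -\tfrac{10}{11} to the remainder.
  remainder \tfrac{5}{11}v - \tfrac{10}{11} ≠ 0; add g_3 = \tfrac{5}{11}v - \tfrac{10}{11} to the basis.

S(f_1,g_3): leading monomials are coprime, so the S-polynomial reduces to 0 (Buchberger's first criterion).
S(f_2,g_3): leading monomials are coprime, so the S-polynomial reduces to 0 (Buchberger's first criterion).
Every S-polynomial of the final basis reduces to 0, so we have a Gröbner basis.
Inter-reduce: drop elements whose leading term is divisible by another's, tail-reduce, and make monic.

G = {u, v - 2}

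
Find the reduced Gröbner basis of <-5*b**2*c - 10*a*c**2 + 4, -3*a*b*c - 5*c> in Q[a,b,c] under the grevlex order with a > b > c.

f_1 = -5*b**2*c - 10*a*c**2 + 4, LT = b**2*c.
f_2 = -3*a*b*c - 5*c, LT = a*b*c.

S(f_1,f_2): lcm = a*b**2*c. S = 2*a**2*c**2 - 5/3*b*c - 4/5*a.
  leading term a**2*c**2: no divisor's leading term divides it; move 2*a**2*c**2 to the remainder.
  leading term b*c: no divisor's leading term divides it; move -5/3*b*c to the remainder.
  leading term a: no divisor's leading term divides it; move -4/5*a to the remainder.
  remainder 2*a**2*c**2 - 5/3*b*c - 4/5*a ≠ 0; add g_3 = 2*a**2*c**2 - 5/3*b*c - 4/5*a to the basis.

S(f_1,g_3): lcm = a**2*b**2*c**2. S = 2*a**3*c**3 + 5/6*b**3*c + 2/5*a*b**2 - 4/5*a**2*c.
  leading term a**3*c**3: subtract (a*c)·g_3 from 2*a**3*c**3 + 5/6*b**3*c + 2/5*a*b**2 - 4/5*a**2*c → 5/6*b**3*c + 5/3*a*b*c**2 + 2/5*a*b**2
  leading term b**3*c: subtract (-1/6*b)·f_1 from 5/6*b**3*c + 5/3*a*b*c**2 + 2/5*a*b**2 → 2/5*a*b**2 + 2/3*b
  leading term a*b**2: no divisor's leading term divides it; move 2/5*a*b**2 to the remainder.
  leading term b: no divisor's leading term divides it; move 2/3*b to the remainder.
  remainder 2/5*a*b**2 + 2/3*b ≠ 0; add g_4 = 2/5*a*b**2 + 2/3*b to the basis.

S(f_2,g_3): lcm = a**2*b*c**2. S = 5/6*b**2*c + 5/3*a*c**2 + 2/5*a*b.
  leading term b**2*c: subtract (-1/6)·f_1 from 5/6*b**2*c + 5/3*a*c**2 + 2/5*a*b → 2/5*a*b + 2/3
  leading term a*b: no divisor's leading term divides it; move 2/5*a*b to the remainder.
  leading term 1: no divisor's leading term divides it; move 2/3 to the remainder.
  remainder 2/5*a*b + 2/3 ≠ 0; add g_5 = 2/5*a*b + 2/3 to the basis.

S(f_1,g_4): lcm = a*b**2*c. S = 2*a**2*c**2 - 5/3*b*c - 4/5*a.
  leading term a**2*c**2: subtract (1)·g_3 from 2*a**2*c**2 - 5/3*b*c - 4/5*a → 0
  remainder 0.

S(f_2,g_4): lcm = a*b**2*c. S = 0.
  remainder 0.

S(g_3,g_4): lcm = a**2*b**2*c**2. S = -5/6*b**3*c - 5/3*a*b*c**2 - 2/5*a*b**2.
  leading term b**3*c: subtract (1/6*b)·f_1 from -5/6*b**3*c - 5/3*a*b*c**2 - 2/5*a*b**2 → -2/5*a*b**2 - 2/3*b
  leading term a*b**2: subtract (-1)·g_4 from -2/5*a*b**2 - 2/3*b → 0
  remainder 0.

S(f_1,g_5): lcm = a*b**2*c. S = 2*a**2*c**2 - 5/3*b*c - 4/5*a.
  leading term a**2*c**2: subtract (1)·g_3 from 2*a**2*c**2 - 5/3*b*c - 4/5*a → 0
  remainder 0.

S(f_2,g_5): lcm = a*b*c. S = 0.
  remainder 0.

S(g_3,g_5): lcm = a**2*b*c**2. S = -5/6*b**2*c - 5/3*a*c**2 - 2/5*a*b.
  leading term b**2*c: subtract (1/6)·f_1 from -5/6*b**2*c - 5/3*a*c**2 - 2/5*a*b → -2/5*a*b - 2/3
  leading term a*b: subtract (-1)·g_5 from -2/5*a*b - 2/3 → 0
  remainder 0.

S(g_4,g_5): lcm = a*b**2. S = 0.
  remainder 0.

Every S-polynomial of the final basis reduces to 0, so we have a Gröbner basis.
Inter-reduce: drop elements whose leading term is divisible by another's, tail-reduce, and make monic.

G = {a**2*c**2 - 5/6*b*c - 2/5*a, b**2*c + 2*a*c**2 - 4/5, a*b + 5/3}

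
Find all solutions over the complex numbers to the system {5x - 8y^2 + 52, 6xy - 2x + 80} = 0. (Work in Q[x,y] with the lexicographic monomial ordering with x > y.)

{(4, -3), (-64/9 - 8*sqrt(26)*I/9, 5/3 - sqrt(26)*I/6), (-64/9 + 8*sqrt(26)*I/9, 5/3 + sqrt(26)*I/6)}

Compute a lex Gröbner basis by Buchberger's algorithm.
f_1 = 5x - 8y^2 + 52, LT = x.
f_2 = 6xy - 2x + 80, LT = xy.

S(f_1,f_2): lcm = xy. S = 1/3x - 8/5y^3 + 52/5y - 40/3.
  leading term x: subtract (1/15)·f_1 from 1/3x - 8/5y^3 + 52/5y - 40/3 → -8/5y^3 + 8/15y^2 + 52/5y - 84/5
  leading term y^3: no divisor's leading term divides it; move -8/5y^3 to the remainder.
  leading term y^2: no divisor's leading term divides it; move 8/15y^2 to the remainder.
  leading term y: no divisor's leading term divides it; move 52/5y to the remainder.
  leading term 1: no divisor's leading term divides it; move -84/5 to the remainder.
  remainder -8/5y^3 + 8/15y^2 + 52/5y - 84/5 ≠ 0; add h_3 = -8/5y^3 + 8/15y^2 + 52/5y - 84/5 to the basis.

S(f_1,h_3): leading monomials are coprime, so the S-polynomial reduces to 0 (Buchberger's first criterion).
S(f_2,h_3): lcm = xy^3. S = 13/2xy - 21/2x + 40/3y^2.
  leading term xy: subtract (13/10y)·f_1 from 13/2xy - 21/2x + 40/3y^2 → -21/2x + 52/5y^3 + 40/3y^2 - 338/5y
  leading term x: subtract (-21/10)·f_1 from -21/2x + 52/5y^3 + 40/3y^2 - 338/5y → 52/5y^3 - 52/15y^2 - 338/5y + 546/5
  leading term y^3: subtract (-13/2)·h_3 from 52/5y^3 - 52/15y^2 - 338/5y + 546/5 → 0
  remainder 0.

Every S-polynomial of the final basis reduces to 0, so we have a Gröbner basis.
Inter-reduce: drop elements whose leading term is divisible by another's, tail-reduce, and make monic.
Reduced Gröbner basis: {x - 8/5y^2 + 52/5, y^3 - 1/3y^2 - 13/2y + 21/2}.

Since the basis is lex-ordered, y^3 - 1/3y^2 - 13/2y + 21/2 is univariate in y. Its roots are {-3, 5/3 - sqrt(26)*I/6, 5/3 + sqrt(26)*I/6}. Back-substituting each root into the other basis elements fixes the other coordinates.
  y = -3: the earlier basis element becomes x - 4 = 0, giving x = 4 — point (4, -3).
  y = 5/3 - sqrt(26)*I/6: the earlier basis element becomes x + 64/9 + 8*sqrt(26)*I/9 = 0, giving x = -64/9 - 8*sqrt(26)*I/9 — point (-64/9 - 8*sqrt(26)*I/9, 5/3 - sqrt(26)*I/6).
  y = 5/3 + sqrt(26)*I/6: the earlier basis element becomes x + 64/9 - 8*sqrt(26)*I/9 = 0, giving x = -64/9 + 8*sqrt(26)*I/9 — point (-64/9 + 8*sqrt(26)*I/9, 5/3 + sqrt(26)*I/6).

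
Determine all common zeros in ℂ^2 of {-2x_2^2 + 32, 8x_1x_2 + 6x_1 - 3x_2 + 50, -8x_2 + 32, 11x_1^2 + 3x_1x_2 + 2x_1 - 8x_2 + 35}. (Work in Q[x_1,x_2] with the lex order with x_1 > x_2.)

{(-1, 4)}

Compute a lex Gröbner basis by Buchberger's algorithm.
f_1 = -2x_2^2 + 32, LT = x_2^2.
f_2 = 8x_1x_2 + 6x_1 - 3x_2 + 50, LT = x_1x_2.
f_3 = -8x_2 + 32, LT = x_2.
f_4 = 11x_1^2 + 3x_1x_2 + 2x_1 - 8x_2 + 35, LT = x_1^2.

S(f_1,f_2): lcm = x_1x_2^2. S = -3/4x_1x_2 - 16x_1 + 3/8x_2^2 - 25/4x_2.
  leading term x_1x_2: subtract (-3/32)·f_2 from -3/4x_1x_2 - 16x_1 + 3/8x_2^2 - 25/4x_2 → -247/16x_1 + 3/8x_2^2 - 209/32x_2 + 75/16
  leading term x_1: no divisor's leading term divides it; move -247/16x_1 to the remainder.
  leading term x_2^2: subtract (-3/16)·f_1 from 3/8x_2^2 - 209/32x_2 + 75/16 → -209/32x_2 + 171/16
  leading term x_2: subtract (209/256)·f_3 from -209/32x_2 + 171/16 → -247/16
  leading term 1: no divisor's leading term divides it; move -247/16 to the remainder.
  remainder -247/16x_1 - 247/16 ≠ 0; add h_5 = -247/16x_1 - 247/16 to the basis.

The other S-polynomials (S(f_1,f_3), S(f_1,f_4), S(f_2,f_3), S(f_2,f_4), S(f_3,f_4), S(f_1,h_5), S(f_2,h_5), S(f_3,h_5), S(f_4,h_5)) all reduce to 0 modulo the current basis, so we have a Gröbner basis.
Inter-reduce: drop elements whose leading term is divisible by another's, tail-reduce, and make monic.
Reduced Gröbner basis: {x_1 + 1, x_2 - 4}.

The lex basis is triangular: the last element involves only x_2. Solving x_2 - 4 = 0 gives x_2 ∈ {4}; substituting each value into the earlier elements determines the remaining variables.
  x_2 = 4: the earlier basis element becomes x_1 + 1 = 0, giving x_1 = -1 — point (-1, 4).
Each listed point satisfies every original equation (direct substitution).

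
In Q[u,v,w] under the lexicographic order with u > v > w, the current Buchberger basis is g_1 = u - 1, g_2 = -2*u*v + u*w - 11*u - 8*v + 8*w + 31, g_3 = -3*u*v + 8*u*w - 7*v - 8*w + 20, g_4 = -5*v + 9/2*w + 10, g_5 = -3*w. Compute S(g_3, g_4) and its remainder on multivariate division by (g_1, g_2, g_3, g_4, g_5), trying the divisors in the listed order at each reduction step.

lcm(LM(g_3), LM(g_4)) = u*v.
S = (lcm/LT(g_3))·g_3 − (lcm/LT(g_4))·g_4 = -53/30*u*w + 2*u + 7/3*v + 8/3*w - 20/3.
Reduce S modulo (g_1, g_2, g_3, g_4, g_5) in that order:
  leading term u*w: subtract (-53/30*w)·g_1 from -53/30*u*w + 2*u + 7/3*v + 8/3*w - 20/3 → 2*u + 7/3*v + 9/10*w - 20/3
  leading term u: subtract (2)·g_1 from 2*u + 7/3*v + 9/10*w - 20/3 → 7/3*v + 9/10*w - 14/3
  leading term v: subtract (-7/15)·g_4 from 7/3*v + 9/10*w - 14/3 → 3*w
  leading term w: subtract (-1)·g_5 from 3*w → 0
The remainder is 0, so this S-polynomial contributes no new basis element.

S(g_3, g_4) = -53/30*u*w + 2*u + 7/3*v + 8/3*w - 20/3; remainder on division = 0.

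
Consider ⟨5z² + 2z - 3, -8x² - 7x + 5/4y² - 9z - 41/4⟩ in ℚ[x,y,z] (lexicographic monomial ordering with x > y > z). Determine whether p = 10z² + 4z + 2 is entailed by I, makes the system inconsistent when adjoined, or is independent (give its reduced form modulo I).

Adjoining 10z² + 4z + 2 makes the ideal the whole ring: the system is inconsistent.

First compute the reduced Gröbner basis of I by Buchberger's algorithm.
f_1 = 5z² + 2z - 3, LT = z².
f_2 = -8x² - 7x + 5/4y² - 9z - 41/4, LT = x².

The S-polynomials (S(f_1,f_2)) all reduce to 0 modulo the current basis, so we have a Gröbner basis.
Inter-reduce: drop elements whose leading term is divisible by another's, tail-reduce, and make monic.
Reduced Gröbner basis: {x² + ⅞x - 5/32y² + 9/8z + 41/32, z² + ⅖z - ⅗}.
Label its elements g_1 = x² + ⅞x - 5/32y² + 9/8z + 41/32, g_2 = z² + ⅖z - ⅗.

Reduce p = 10z² + 4z + 2 modulo G:
  leading term z²: subtract (10)·g_2 from 10z² + 4z + 2 → 8
  leading term 1: no divisor's leading term divides it; move 8 to the remainder.
  normal form = 8.
The normal form is nonzero, so p ∉ I. Since p minus its normal form lies in I, I + (p) = I + (r) where r = 8; decide whether this ideal is the whole ring.
Here r = 8 is a nonzero constant, hence a unit: 1 ∈ I + (p), the Gröbner basis of I + (p) is {1}, and the enlarged system has no common solution — adjoining p is inconsistent.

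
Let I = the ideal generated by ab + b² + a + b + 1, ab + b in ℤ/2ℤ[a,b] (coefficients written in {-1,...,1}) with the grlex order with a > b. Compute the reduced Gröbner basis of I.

f_1 = ab + b² + a + b + 1, LT = ab.
f_2 = ab + b, LT = ab.

S(f_1,f_2): lcm = ab. S = b² + a + 1.
  leading term b²: no divisor's leading term divides it; move b² to the remainder.
  leading term a: no divisor's leading term divides it; move a to the remainder.
  leading term 1: no divisor's leading term divides it; move 1 to the remainder.
  remainder b² + a + 1 ≠ 0; add g_3 = b² + a + 1 to the basis.

S(f_1,g_3): lcm = ab². S = b³ + a² + ab + b² + a + b.
  leading term b³: subtract (b)·g_3 from b³ + a² + ab + b² + a + b → a² + b² + a
  leading term a²: no divisor's leading term divides it; move a² to the remainder.
  leading term b²: subtract (1)·g_3 from b² + a → 1
  leading term 1: no divisor's leading term divides it; move 1 to the remainder.
  remainder a² + 1 ≠ 0; add g_4 = a² + 1 to the basis.

The other S-polynomials (S(f_2,g_3), S(f_1,g_4), S(f_2,g_4), S(g_3,g_4)) all reduce to 0 modulo the current basis, so we have a Gröbner basis.
Inter-reduce: drop elements whose leading term is divisible by another's, tail-reduce, and make monic.

G = {a² + 1, ab + b, b² + a + 1}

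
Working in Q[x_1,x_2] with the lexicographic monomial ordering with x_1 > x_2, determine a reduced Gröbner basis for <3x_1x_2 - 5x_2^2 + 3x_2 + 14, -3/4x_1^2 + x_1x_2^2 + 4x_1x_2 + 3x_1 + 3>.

f_1 = 3x_1x_2 - 5x_2^2 + 3x_2 + 14, LT = x_1x_2.
f_2 = -3/4x_1^2 + x_1x_2^2 + 4x_1x_2 + 3x_1 + 3, LT = x_1^2.

S(f_1,f_2): lcm = x_1^2x_2. S = 4/3x_1x_2^3 + 11/3x_1x_2^2 + 5x_1x_2 + 14/3x_1 + 4x_2.
  reduce S modulo (f_1, f_2):
  remainder 14/3x_1 + 20/9x_2^4 + 43/9x_2^3 - 14/9x_2^2 - 163/9x_2 - 70/3 ≠ 0; add g_3 = 14/3x_1 + 20/9x_2^4 + 43/9x_2^3 - 14/9x_2^2 - 163/9x_2 - 70/3 to the basis.

S(f_1,g_3): lcm = x_1x_2. S = -10/21x_2^5 - 43/42x_2^4 + 1/3x_2^3 + 31/14x_2^2 + 6x_2 + 14/3.
  reduce S modulo (f_1, f_2, g_3):
  remainder -10/21x_2^5 - 43/42x_2^4 + 1/3x_2^3 + 31/14x_2^2 + 6x_2 + 14/3 ≠ 0; add g_4 = -10/21x_2^5 - 43/42x_2^4 + 1/3x_2^3 + 31/14x_2^2 + 6x_2 + 14/3 to the basis.

The other S-polynomials (S(f_2,g_3), S(f_1,g_4), S(f_2,g_4), S(g_3,g_4)) all reduce to 0 modulo the current basis, so we have a Gröbner basis.
Inter-reduce: drop elements whose leading term is divisible by another's, tail-reduce, and make monic.

G = {x_1 + 10/21x_2^4 + 43/42x_2^3 - 1/3x_2^2 - 163/42x_2 - 5, x_2^5 + 43/20x_2^4 - 7/10x_2^3 - 93/20x_2^2 - 63/5x_2 - 49/5}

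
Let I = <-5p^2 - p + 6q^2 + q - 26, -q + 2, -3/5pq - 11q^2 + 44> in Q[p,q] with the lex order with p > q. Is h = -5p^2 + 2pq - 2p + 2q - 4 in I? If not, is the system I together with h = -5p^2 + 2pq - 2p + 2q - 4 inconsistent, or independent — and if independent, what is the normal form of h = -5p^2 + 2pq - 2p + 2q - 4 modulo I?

-5p^2 + 2pq - 2p + 2q - 4 lies in I (it reduces to 0).

First compute the reduced Gröbner basis of I by Buchberger's algorithm.
f_1 = -5p^2 - p + 6q^2 + q - 26, LT = p^2.
f_2 = -q + 2, LT = q.
f_3 = -3/5pq - 11q^2 + 44, LT = pq.

S(f_1,f_3): lcm = p^2q. S = -55/3pq^2 + 1/5pq + 220/3p - 6/5q^3 - 1/5q^2 + 26/5q.
  reduce S modulo (f_1, f_2, f_3):
  remainder 2/5p ≠ 0; add k_4 = 2/5p to the basis.

The other S-polynomials (S(f_1,f_2), S(f_2,f_3), S(f_1,k_4), S(f_2,k_4), S(f_3,k_4)) all reduce to 0 modulo the current basis, so we have a Gröbner basis.
Inter-reduce: drop elements whose leading term is divisible by another's, tail-reduce, and make monic.
Reduced Gröbner basis: {p, q - 2}.
Label its elements g_1 = p, g_2 = q - 2.

Reduce h = -5p^2 + 2pq - 2p + 2q - 4 modulo G:
  leading term p^2: subtract (-5p)·g_1 from -5p^2 + 2pq - 2p + 2q - 4 → 2pq - 2p + 2q - 4
  leading term pq: subtract (2q)·g_1 from 2pq - 2p + 2q - 4 → -2p + 2q - 4
  leading term p: subtract (-2)·g_1 from -2p + 2q - 4 → 2q - 4
  leading term q: subtract (2)·g_2 from 2q - 4 → 0
  normal form = 0.
Since the normal form is 0, h ∈ I.

The remainder on division by a Gröbner basis is unique — it is the normal form.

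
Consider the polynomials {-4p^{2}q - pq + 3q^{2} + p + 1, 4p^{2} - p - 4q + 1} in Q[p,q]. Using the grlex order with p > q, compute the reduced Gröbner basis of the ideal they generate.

f_1 = -4p^{2}q - pq + 3q^{2} + p + 1, LT = p^{2}q.
f_2 = 4p^{2} - p - 4q + 1, LT = p^{2}.

S(f_1,f_2): lcm = p^{2}q. S = \tfrac{1}{2}pq + \tfrac{1}{4}q^{2} - \tfrac{1}{4}p - \tfrac{1}{4}q - \tfrac{1}{4}.
  reduce S modulo (f_1, f_2):
  remainder \tfrac{1}{2}pq + \tfrac{1}{4}q^{2} - \tfrac{1}{4}p - \tfrac{1}{4}q - \tfrac{1}{4} ≠ 0; add g_3 = \tfrac{1}{2}pq + \tfrac{1}{4}q^{2} - \tfrac{1}{4}p - \tfrac{1}{4}q - \tfrac{1}{4} to the basis.

S(f_1,g_3): lcm = p^{2}q. S = -\tfrac{1}{2}pq^{2} + \tfrac{1}{2}p^{2} + \tfrac{3}{4}pq - \tfrac{3}{4}q^{2} + \tfrac{1}{4}p - \tfrac{1}{4}.
  reduce S modulo (f_1, f_2, g_3):
  remainder \tfrac{1}{4}q^{3} - \tfrac{5}{4}q^{2} + \tfrac{5}{8}p + \tfrac{1}{2}q - \tfrac{1}{8} ≠ 0; add g_4 = \tfrac{1}{4}q^{3} - \tfrac{5}{4}q^{2} + \tfrac{5}{8}p + \tfrac{1}{2}q - \tfrac{1}{8} to the basis.

The other S-polynomials (S(f_2,g_3), S(f_1,g_4), S(f_2,g_4), S(g_3,g_4)) all reduce to 0 modulo the current basis, so we have a Gröbner basis.
Inter-reduce: drop elements whose leading term is divisible by another's, tail-reduce, and make monic.

G = {q^{3} - 5q^{2} + \tfrac{5}{2}p + 2q - \tfrac{1}{2}, p^{2} - \tfrac{1}{4}p - q + \tfrac{1}{4}, pq + \tfrac{1}{2}q^{2} - \tfrac{1}{2}p - \tfrac{1}{2}q - \tfrac{1}{2}}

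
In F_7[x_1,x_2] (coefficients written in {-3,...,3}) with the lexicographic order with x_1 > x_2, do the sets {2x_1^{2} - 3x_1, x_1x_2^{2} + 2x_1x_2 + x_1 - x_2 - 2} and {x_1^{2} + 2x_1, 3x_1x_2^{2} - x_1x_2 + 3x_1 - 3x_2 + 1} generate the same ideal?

Equality of ideals is decidable: compute both reduced Gröbner bases (unique for the ordering) and check whether they agree.
Buchberger on the first generating set:
f_1 = 2x_1^{2} - 3x_1, LT = x_1^{2}.
f_2 = x_1x_2^{2} + 2x_1x_2 + x_1 - x_2 - 2, LT = x_1x_2^{2}.

S(f_1,f_2): lcm = x_1^{2}x_2^{2}. S = -2x_1^{2}x_2 - x_1^{2} + 2x_1x_2^{2} + x_1x_2 + 2x_1.
  leading term x_1^{2}x_2: subtract (-x_2)·f_1 from -2x_1^{2}x_2 - x_1^{2} + 2x_1x_2^{2} + x_1x_2 + 2x_1 → -x_1^{2} + 2x_1x_2^{2} - 2x_1x_2 + 2x_1
  leading term x_1^{2}: subtract (3)·f_1 from -x_1^{2} + 2x_1x_2^{2} - 2x_1x_2 + 2x_1 → 2x_1x_2^{2} - 2x_1x_2 - 3x_1
  leading term x_1x_2^{2}: subtract (2)·f_2 from 2x_1x_2^{2} - 2x_1x_2 - 3x_1 → x_1x_2 + 2x_1 + 2x_2 - 3
  leading term x_1x_2: no divisor's leading term divides it; move x_1x_2 to the remainder.
  leading term x_1: no divisor's leading term divides it; move 2x_1 to the remainder.
  leading term x_2: no divisor's leading term divides it; move 2x_2 to the remainder.
  leading term 1: no divisor's leading term divides it; move -3 to the remainder.
  remainder x_1x_2 + 2x_1 + 2x_2 - 3 ≠ 0; add g_3 = x_1x_2 + 2x_1 + 2x_2 - 3 to the basis.

S(f_2,g_3): lcm = x_1x_2^{2}. S = x_1 - 2x_2^{2} + 2x_2 - 2.
  leading term x_1: no divisor's leading term divides it; move x_1 to the remainder.
  leading term x_2^{2}: no divisor's leading term divides it; move -2x_2^{2} to the remainder.
  leading term x_2: no divisor's leading term divides it; move 2x_2 to the remainder.
  leading term 1: no divisor's leading term divides it; move -2 to the remainder.
  remainder x_1 - 2x_2^{2} + 2x_2 - 2 ≠ 0; add g_4 = x_1 - 2x_2^{2} + 2x_2 - 2 to the basis.

S(f_2,g_4): lcm = x_1x_2^{2}. S = 2x_1x_2 + x_1 + 2x_2^{4} - 2x_2^{3} + 2x_2^{2} - x_2 - 2.
  leading term x_1x_2: subtract (2)·g_3 from 2x_1x_2 + x_1 + 2x_2^{4} - 2x_2^{3} + 2x_2^{2} - x_2 - 2 → -3x_1 + 2x_2^{4} - 2x_2^{3} + 2x_2^{2} + 2x_2 - 3
  leading term x_1: subtract (-3)·g_4 from -3x_1 + 2x_2^{4} - 2x_2^{3} + 2x_2^{2} + 2x_2 - 3 → 2x_2^{4} - 2x_2^{3} + 3x_2^{2} + x_2 - 2
  leading term x_2^{4}: no divisor's leading term divides it; move 2x_2^{4} to the remainder.
  leading term x_2^{3}: no divisor's leading term divides it; move -2x_2^{3} to the remainder.
  leading term x_2^{2}: no divisor's leading term divides it; move 3x_2^{2} to the remainder.
  leading term x_2: no divisor's leading term divides it; move x_2 to the remainder.
  leading term 1: no divisor's leading term divides it; move -2 to the remainder.
  remainder 2x_2^{4} - 2x_2^{3} + 3x_2^{2} + x_2 - 2 ≠ 0; add g_5 = 2x_2^{4} - 2x_2^{3} + 3x_2^{2} + x_2 - 2 to the basis.

S(g_3,g_4): lcm = x_1x_2. S = 2x_1 + 2x_2^{3} - 2x_2^{2} - 3x_2 - 3.
  leading term x_1: subtract (2)·g_4 from 2x_1 + 2x_2^{3} - 2x_2^{2} - 3x_2 - 3 → 2x_2^{3} + 2x_2^{2} + 1
  leading term x_2^{3}: no divisor's leading term divides it; move 2x_2^{3} to the remainder.
  leading term x_2^{2}: no divisor's leading term divides it; move 2x_2^{2} to the remainder.
  leading term 1: no divisor's leading term divides it; move 1 to the remainder.
  remainder 2x_2^{3} + 2x_2^{2} + 1 ≠ 0; add g_6 = 2x_2^{3} + 2x_2^{2} + 1 to the basis.

The other S-polynomials (S(f_1,g_3), S(f_1,g_4), S(f_1,g_5), S(f_2,g_5), S(g_3,g_5), S(g_4,g_5), S(f_1,g_6), S(f_2,g_6), S(g_3,g_6), S(g_4,g_6), S(g_5,g_6)) all reduce to 0 modulo the current basis, so we have a Gröbner basis.
Inter-reduce: drop elements whose leading term is divisible by another's, tail-reduce, and make monic.
Reduced Gröbner basis: {x_1 - 2x_2^{2} + 2x_2 - 2, x_2^{3} + x_2^{2} - 3}.

Buchberger on the second generating set:
h_1 = x_1^{2} + 2x_1, LT = x_1^{2}.
h_2 = 3x_1x_2^{2} - x_1x_2 + 3x_1 - 3x_2 + 1, LT = x_1x_2^{2}.

S(h_1,h_2): lcm = x_1^{2}x_2^{2}. S = -2x_1^{2}x_2 - x_1^{2} + 2x_1x_2^{2} + x_1x_2 + 2x_1.
  leading term x_1^{2}x_2: subtract (-2x_2)·h_1 from -2x_1^{2}x_2 - x_1^{2} + 2x_1x_2^{2} + x_1x_2 + 2x_1 → -x_1^{2} + 2x_1x_2^{2} - 2x_1x_2 + 2x_1
  leading term x_1^{2}: subtract (-1)·h_1 from -x_1^{2} + 2x_1x_2^{2} - 2x_1x_2 + 2x_1 → 2x_1x_2^{2} - 2x_1x_2 - 3x_1
  leading term x_1x_2^{2}: subtract (3)·h_2 from 2x_1x_2^{2} - 2x_1x_2 - 3x_1 → x_1x_2 + 2x_1 + 2x_2 - 3
  leading term x_1x_2: no divisor's leading term divides it; move x_1x_2 to the remainder.
  leading term x_1: no divisor's leading term divides it; move 2x_1 to the remainder.
  leading term x_2: no divisor's leading term divides it; move 2x_2 to the remainder.
  leading term 1: no divisor's leading term divides it; move -3 to the remainder.
  remainder x_1x_2 + 2x_1 + 2x_2 - 3 ≠ 0; add k_3 = x_1x_2 + 2x_1 + 2x_2 - 3 to the basis.

S(h_2,k_3): lcm = x_1x_2^{2}. S = x_1 - 2x_2^{2} + 2x_2 - 2.
  leading term x_1: no divisor's leading term divides it; move x_1 to the remainder.
  leading term x_2^{2}: no divisor's leading term divides it; move -2x_2^{2} to the remainder.
  leading term x_2: no divisor's leading term divides it; move 2x_2 to the remainder.
  leading term 1: no divisor's leading term divides it; move -2 to the remainder.
  remainder x_1 - 2x_2^{2} + 2x_2 - 2 ≠ 0; add k_4 = x_1 - 2x_2^{2} + 2x_2 - 2 to the basis.

S(h_2,k_4): lcm = x_1x_2^{2}. S = 2x_1x_2 + x_1 + 2x_2^{4} - 2x_2^{3} + 2x_2^{2} - x_2 - 2.
  leading term x_1x_2: subtract (2)·k_3 from 2x_1x_2 + x_1 + 2x_2^{4} - 2x_2^{3} + 2x_2^{2} - x_2 - 2 → -3x_1 + 2x_2^{4} - 2x_2^{3} + 2x_2^{2} + 2x_2 - 3
  leading term x_1: subtract (-3)·k_4 from -3x_1 + 2x_2^{4} - 2x_2^{3} + 2x_2^{2} + 2x_2 - 3 → 2x_2^{4} - 2x_2^{3} + 3x_2^{2} + x_2 - 2
  leading term x_2^{4}: no divisor's leading term divides it; move 2x_2^{4} to the remainder.
  leading term x_2^{3}: no divisor's leading term divides it; move -2x_2^{3} to the remainder.
  leading term x_2^{2}: no divisor's leading term divides it; move 3x_2^{2} to the remainder.
  leading term x_2: no divisor's leading term divides it; move x_2 to the remainder.
  leading term 1: no divisor's leading term divides it; move -2 to the remainder.
  remainder 2x_2^{4} - 2x_2^{3} + 3x_2^{2} + x_2 - 2 ≠ 0; add k_5 = 2x_2^{4} - 2x_2^{3} + 3x_2^{2} + x_2 - 2 to the basis.

S(k_3,k_4): lcm = x_1x_2. S = 2x_1 + 2x_2^{3} - 2x_2^{2} - 3x_2 - 3.
  leading term x_1: subtract (2)·k_4 from 2x_1 + 2x_2^{3} - 2x_2^{2} - 3x_2 - 3 → 2x_2^{3} + 2x_2^{2} + 1
  leading term x_2^{3}: no divisor's leading term divides it; move 2x_2^{3} to the remainder.
  leading term x_2^{2}: no divisor's leading term divides it; move 2x_2^{2} to the remainder.
  leading term 1: no divisor's leading term divides it; move 1 to the remainder.
  remainder 2x_2^{3} + 2x_2^{2} + 1 ≠ 0; add k_6 = 2x_2^{3} + 2x_2^{2} + 1 to the basis.

The other S-polynomials (S(h_1,k_3), S(h_1,k_4), S(h_1,k_5), S(h_2,k_5), S(k_3,k_5), S(k_4,k_5), S(h_1,k_6), S(h_2,k_6), S(k_3,k_6), S(k_4,k_6), S(k_5,k_6)) all reduce to 0 modulo the current basis, so we have a Gröbner basis.
Inter-reduce: drop elements whose leading term is divisible by another's, tail-reduce, and make monic.
Reduced Gröbner basis: {x_1 - 2x_2^{2} + 2x_2 - 2, x_2^{3} + x_2^{2} - 3}.

Same reduced basis, so the two generating sets span the same ideal.

Yes, the ideals are equal.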